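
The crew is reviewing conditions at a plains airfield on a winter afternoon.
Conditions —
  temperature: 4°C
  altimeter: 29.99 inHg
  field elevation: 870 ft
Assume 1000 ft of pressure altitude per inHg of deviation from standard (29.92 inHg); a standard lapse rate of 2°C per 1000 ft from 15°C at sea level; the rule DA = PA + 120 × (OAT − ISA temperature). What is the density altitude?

Pressure altitude = 870 + (29.92 − 29.99) × 1000 = 870 + (-70) = 800 ft.
ISA temperature at 800 ft = 15 − 2 × (800/1000) = 13.4°C.
ISA deviation = 4 − 13.4 = -9.4°C.
Density altitude = 800 + 120 × (-9.4) = -328 ft.

-328 ft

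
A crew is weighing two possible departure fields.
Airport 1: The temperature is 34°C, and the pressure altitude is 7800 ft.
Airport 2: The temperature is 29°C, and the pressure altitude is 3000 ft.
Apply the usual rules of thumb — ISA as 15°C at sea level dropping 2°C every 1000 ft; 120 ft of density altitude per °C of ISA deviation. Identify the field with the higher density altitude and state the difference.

Airport 1: ISA temp = -0.6°C, deviation +34.6°C, DA = 7800 + 120 × 34.6 = 11952 ft.
Airport 2: ISA temp = 9°C, deviation +20°C, DA = 3000 + 120 × 20 = 5400 ft.
Airport 1 is higher by 11952 − 5400 = 6552 ft.

Airport 1 by 6552 ft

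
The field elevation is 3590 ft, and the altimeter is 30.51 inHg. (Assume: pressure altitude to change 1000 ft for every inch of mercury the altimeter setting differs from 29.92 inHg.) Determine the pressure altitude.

3000 ft

Pressure correction = (29.92 − 30.51) × 1000 = -590 ft.
Pressure altitude = 3590 + (-590) = 3000 ft.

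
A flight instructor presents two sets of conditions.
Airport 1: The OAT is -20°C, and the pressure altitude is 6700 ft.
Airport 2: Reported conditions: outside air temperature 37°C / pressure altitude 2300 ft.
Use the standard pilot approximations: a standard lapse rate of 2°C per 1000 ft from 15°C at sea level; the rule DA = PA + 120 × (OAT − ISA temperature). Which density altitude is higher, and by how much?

Airport 2 by 1384 ft

Airport 1: ISA temp = 1.6°C, deviation -21.6°C, DA = 6700 + 120 × (-21.6) = 4108 ft.
Airport 2: ISA temp = 10.4°C, deviation +26.6°C, DA = 2300 + 120 × 26.6 = 5492 ft.
Airport 2 is higher by 5492 − 4108 = 1384 ft.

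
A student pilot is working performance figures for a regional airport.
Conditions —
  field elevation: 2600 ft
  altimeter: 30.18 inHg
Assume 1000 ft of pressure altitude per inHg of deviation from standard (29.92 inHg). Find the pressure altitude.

Pressure correction = (29.92 − 30.18) × 1000 = -260 ft.
Pressure altitude = 2600 + (-260) = 2340 ft.

2340 ft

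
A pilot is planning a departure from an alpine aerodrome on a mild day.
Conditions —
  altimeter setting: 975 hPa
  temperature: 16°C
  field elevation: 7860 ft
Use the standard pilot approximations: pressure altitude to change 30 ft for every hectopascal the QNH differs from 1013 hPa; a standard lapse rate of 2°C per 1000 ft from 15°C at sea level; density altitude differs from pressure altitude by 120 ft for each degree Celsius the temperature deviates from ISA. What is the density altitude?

Pressure altitude = 7860 + (1013 − 975) × 30 = 7860 + (+1140) = 9000 ft.
ISA temperature at 9000 ft = 15 − 2 × (9000/1000) = -3°C.
ISA deviation = 16 − (-3) = +19°C.
Density altitude = 9000 + 120 × (19) = 11280 ft.

11280 ft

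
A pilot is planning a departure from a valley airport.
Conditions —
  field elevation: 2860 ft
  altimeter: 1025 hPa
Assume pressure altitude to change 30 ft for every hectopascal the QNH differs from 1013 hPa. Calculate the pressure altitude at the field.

Pressure correction = (1013 − 1025) × 30 = -360 ft.
Pressure altitude = 2860 + (-360) = 2500 ft.

2500 ft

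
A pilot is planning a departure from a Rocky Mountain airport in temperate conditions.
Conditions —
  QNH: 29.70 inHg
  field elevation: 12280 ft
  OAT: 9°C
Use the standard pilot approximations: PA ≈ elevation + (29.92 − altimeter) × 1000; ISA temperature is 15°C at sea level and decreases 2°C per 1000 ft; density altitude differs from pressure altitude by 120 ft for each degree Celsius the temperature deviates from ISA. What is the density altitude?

14780 ft

Pressure altitude = 12280 + (29.92 − 29.70) × 1000 = 12280 + (+220) = 12500 ft.
ISA temperature at 12500 ft = 15 − 2 × (12500/1000) = -10°C.
ISA deviation = 9 − (-10) = +19°C.
Density altitude = 12500 + 120 × (19) = 14780 ft.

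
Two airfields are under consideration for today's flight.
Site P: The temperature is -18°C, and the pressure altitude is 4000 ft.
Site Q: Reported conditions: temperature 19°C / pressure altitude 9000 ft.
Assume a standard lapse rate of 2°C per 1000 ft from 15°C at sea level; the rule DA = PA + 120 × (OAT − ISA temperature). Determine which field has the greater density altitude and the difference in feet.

Site Q by 10640 ft

Site P: ISA temp = 7°C, deviation -25°C, DA = 4000 + 120 × (-25) = 1000 ft.
Site Q: ISA temp = -3°C, deviation +22°C, DA = 9000 + 120 × 22 = 11640 ft.
Site Q is higher by 11640 − 1000 = 10640 ft.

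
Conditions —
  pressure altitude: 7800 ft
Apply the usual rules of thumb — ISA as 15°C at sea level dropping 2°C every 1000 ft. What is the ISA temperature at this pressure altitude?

ISA temperature = 15 − 2 × (7800/1000) = 15 − 15.6 = -0.6°C.

-0.6°C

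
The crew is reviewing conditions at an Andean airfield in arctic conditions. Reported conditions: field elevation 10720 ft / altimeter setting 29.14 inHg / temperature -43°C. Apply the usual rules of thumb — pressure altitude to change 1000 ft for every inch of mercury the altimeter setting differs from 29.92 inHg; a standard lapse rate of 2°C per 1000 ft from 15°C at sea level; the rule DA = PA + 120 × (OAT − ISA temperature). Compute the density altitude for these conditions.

Pressure altitude = 10720 + (29.92 − 29.14) × 1000 = 10720 + (+780) = 11500 ft.
ISA temperature at 11500 ft = 15 − 2 × (11500/1000) = -8°C.
ISA deviation = -43 − (-8) = -35°C.
Density altitude = 11500 + 120 × (-35) = 7300 ft.

7300 ft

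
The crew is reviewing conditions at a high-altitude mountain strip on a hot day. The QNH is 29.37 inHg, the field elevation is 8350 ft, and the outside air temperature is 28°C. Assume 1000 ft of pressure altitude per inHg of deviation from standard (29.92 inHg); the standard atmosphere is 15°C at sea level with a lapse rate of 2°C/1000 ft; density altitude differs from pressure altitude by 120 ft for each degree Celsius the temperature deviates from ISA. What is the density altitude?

Pressure altitude = 8350 + (29.92 − 29.37) × 1000 = 8350 + (+550) = 8900 ft.
ISA temperature at 8900 ft = 15 − 2 × (8900/1000) = -2.8°C.
ISA deviation = 28 − (-2.8) = +30.8°C.
Density altitude = 8900 + 120 × (30.8) = 12596 ft.

12596 ft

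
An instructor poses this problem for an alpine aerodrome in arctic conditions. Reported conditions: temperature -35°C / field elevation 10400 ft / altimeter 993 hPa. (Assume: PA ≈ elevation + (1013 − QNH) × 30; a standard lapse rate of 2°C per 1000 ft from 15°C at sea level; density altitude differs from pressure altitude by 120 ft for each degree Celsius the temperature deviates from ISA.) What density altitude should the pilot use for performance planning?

7640 ft

Pressure altitude = 10400 + (1013 − 993) × 30 = 10400 + (+600) = 11000 ft.
ISA temperature at 11000 ft = 15 − 2 × (11000/1000) = -7°C.
ISA deviation = -35 − (-7) = -28°C.
Density altitude = 11000 + 120 × (-28) = 7640 ft.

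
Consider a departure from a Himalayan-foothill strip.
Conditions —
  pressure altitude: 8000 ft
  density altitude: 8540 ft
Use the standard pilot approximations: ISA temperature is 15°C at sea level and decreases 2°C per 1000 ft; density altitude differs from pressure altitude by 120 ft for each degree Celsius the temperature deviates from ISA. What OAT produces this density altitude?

3.5°C

Density altitude − pressure altitude = 8540 − 8000 = +540 ft.
At 120 ft/°C that is an ISA deviation of 540/120 = +4.5°C.
ISA temperature at 8000 ft = 15 − 2 × (8000/1000) = -1°C.
OAT = ISA + deviation = -1 + (+4.5) = 3.5°C.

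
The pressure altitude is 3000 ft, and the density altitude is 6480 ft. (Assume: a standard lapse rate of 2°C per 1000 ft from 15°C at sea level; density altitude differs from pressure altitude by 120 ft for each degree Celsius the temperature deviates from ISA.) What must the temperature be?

38°C

Density altitude − pressure altitude = 6480 − 3000 = +3480 ft.
At 120 ft/°C that is an ISA deviation of 3480/120 = +29°C.
ISA temperature at 3000 ft = 15 − 2 × (3000/1000) = 9°C.
OAT = ISA + deviation = 9 + (+29) = 38°C.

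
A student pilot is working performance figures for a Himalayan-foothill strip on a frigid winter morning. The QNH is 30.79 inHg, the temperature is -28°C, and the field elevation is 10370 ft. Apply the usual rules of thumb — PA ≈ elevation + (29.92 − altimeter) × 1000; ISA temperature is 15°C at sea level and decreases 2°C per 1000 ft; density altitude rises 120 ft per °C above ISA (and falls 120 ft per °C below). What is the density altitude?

6620 ft

Pressure altitude = 10370 + (29.92 − 30.79) × 1000 = 10370 + (-870) = 9500 ft.
ISA temperature at 9500 ft = 15 − 2 × (9500/1000) = -4°C.
ISA deviation = -28 − (-4) = -24°C.
Density altitude = 9500 + 120 × (-24) = 6620 ft.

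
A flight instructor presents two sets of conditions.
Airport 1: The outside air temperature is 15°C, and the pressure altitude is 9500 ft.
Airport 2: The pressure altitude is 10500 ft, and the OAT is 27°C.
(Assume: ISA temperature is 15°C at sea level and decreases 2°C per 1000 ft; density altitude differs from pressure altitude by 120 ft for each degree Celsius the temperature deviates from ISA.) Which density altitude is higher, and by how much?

Airport 1: ISA temp = -4°C, deviation +19°C, DA = 9500 + 120 × 19 = 11780 ft.
Airport 2: ISA temp = -6°C, deviation +33°C, DA = 10500 + 120 × 33 = 14460 ft.
Airport 2 is higher by 14460 − 11780 = 2680 ft.

Airport 2 by 2680 ft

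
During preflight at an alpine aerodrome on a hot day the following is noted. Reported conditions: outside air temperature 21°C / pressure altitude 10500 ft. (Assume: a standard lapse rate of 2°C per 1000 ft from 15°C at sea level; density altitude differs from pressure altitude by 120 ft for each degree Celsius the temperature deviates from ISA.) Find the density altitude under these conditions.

ISA temperature at 10500 ft = 15 − 2 × (10500/1000) = -6°C.
ISA deviation = 21 − (-6) = +27°C.
Density altitude = 10500 + 120 × (27) = 10500 + (+3240) = 13740 ft.

13740 ft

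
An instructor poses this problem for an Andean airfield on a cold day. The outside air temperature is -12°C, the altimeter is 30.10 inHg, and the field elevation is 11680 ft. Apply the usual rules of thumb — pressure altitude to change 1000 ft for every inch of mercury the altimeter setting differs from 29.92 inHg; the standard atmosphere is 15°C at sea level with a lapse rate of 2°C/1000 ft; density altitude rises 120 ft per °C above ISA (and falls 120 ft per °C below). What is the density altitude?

Pressure altitude = 11680 + (29.92 − 30.10) × 1000 = 11680 + (-180) = 11500 ft.
ISA temperature at 11500 ft = 15 − 2 × (11500/1000) = -8°C.
ISA deviation = -12 − (-8) = -4°C.
Density altitude = 11500 + 120 × (-4) = 11020 ft.

11020 ft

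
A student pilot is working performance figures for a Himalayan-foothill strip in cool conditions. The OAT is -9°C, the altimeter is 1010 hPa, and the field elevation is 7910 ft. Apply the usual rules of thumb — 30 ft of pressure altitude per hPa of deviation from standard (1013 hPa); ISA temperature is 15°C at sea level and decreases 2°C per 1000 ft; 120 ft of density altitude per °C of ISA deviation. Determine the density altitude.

7040 ft

Pressure altitude = 7910 + (1013 − 1010) × 30 = 7910 + (+90) = 8000 ft.
ISA temperature at 8000 ft = 15 − 2 × (8000/1000) = -1°C.
ISA deviation = -9 − (-1) = -8°C.
Density altitude = 8000 + 120 × (-8) = 7040 ft.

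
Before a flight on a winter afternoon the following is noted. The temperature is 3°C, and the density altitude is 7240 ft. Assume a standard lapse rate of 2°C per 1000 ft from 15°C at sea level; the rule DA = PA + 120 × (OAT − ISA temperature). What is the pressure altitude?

DA = PA + 120 × (OAT − (15 − 2·PA/1000)) = PA + 120·OAT − 1800 + 0.24·PA = 1.24·PA + 120·OAT − 1800.
So 1.24·PA = 7240 − 120 × 3 + 1800 = 8680.
PA = 8680 / 1.24 = 7000 ft.

7000 ft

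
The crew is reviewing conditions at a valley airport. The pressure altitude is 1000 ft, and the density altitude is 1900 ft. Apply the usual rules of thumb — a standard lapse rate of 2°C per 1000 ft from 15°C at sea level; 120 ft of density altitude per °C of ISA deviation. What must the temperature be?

Density altitude − pressure altitude = 1900 − 1000 = +900 ft.
At 120 ft/°C that is an ISA deviation of 900/120 = +7.5°C.
ISA temperature at 1000 ft = 15 − 2 × (1000/1000) = 13°C.
OAT = ISA + deviation = 13 + (+7.5) = 20.5°C.

20.5°C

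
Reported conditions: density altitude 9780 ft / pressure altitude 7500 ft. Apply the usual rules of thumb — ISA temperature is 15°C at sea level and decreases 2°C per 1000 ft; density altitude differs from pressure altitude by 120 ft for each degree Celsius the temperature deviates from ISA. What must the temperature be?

19°C

Density altitude − pressure altitude = 9780 − 7500 = +2280 ft.
At 120 ft/°C that is an ISA deviation of 2280/120 = +19°C.
ISA temperature at 7500 ft = 15 − 2 × (7500/1000) = 0°C.
OAT = ISA + deviation = 0 + (+19) = 19°C.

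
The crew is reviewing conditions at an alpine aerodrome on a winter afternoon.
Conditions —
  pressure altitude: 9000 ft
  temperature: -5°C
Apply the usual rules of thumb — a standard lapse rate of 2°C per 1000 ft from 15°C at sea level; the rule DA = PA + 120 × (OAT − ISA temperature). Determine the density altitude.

8760 ft

ISA temperature at 9000 ft = 15 − 2 × (9000/1000) = -3°C.
ISA deviation = -5 − (-3) = -2°C.
Density altitude = 9000 + 120 × (-2) = 9000 + (-240) = 8760 ft.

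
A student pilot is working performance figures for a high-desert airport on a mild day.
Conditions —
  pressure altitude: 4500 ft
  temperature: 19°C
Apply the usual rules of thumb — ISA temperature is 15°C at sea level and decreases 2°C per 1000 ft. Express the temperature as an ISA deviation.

ISA+13°C

ISA temperature at 4500 ft = 15 − 2 × (4500/1000) = 6°C.
Deviation = OAT − ISA = 19 − 6 = +13°C.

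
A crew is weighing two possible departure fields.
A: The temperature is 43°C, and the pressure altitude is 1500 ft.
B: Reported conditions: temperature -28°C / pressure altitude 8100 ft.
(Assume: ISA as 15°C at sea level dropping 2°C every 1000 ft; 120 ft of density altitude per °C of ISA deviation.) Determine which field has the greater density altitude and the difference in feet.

A: ISA temp = 12°C, deviation +31°C, DA = 1500 + 120 × 31 = 5220 ft.
B: ISA temp = -1.2°C, deviation -26.8°C, DA = 8100 + 120 × (-26.8) = 4884 ft.
A is higher by 5220 − 4884 = 336 ft.

A by 336 ft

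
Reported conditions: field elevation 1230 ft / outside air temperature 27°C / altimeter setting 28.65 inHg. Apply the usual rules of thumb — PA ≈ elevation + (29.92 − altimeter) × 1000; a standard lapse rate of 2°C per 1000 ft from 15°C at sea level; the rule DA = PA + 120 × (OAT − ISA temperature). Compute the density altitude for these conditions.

4540 ft

Pressure altitude = 1230 + (29.92 − 28.65) × 1000 = 1230 + (+1270) = 2500 ft.
ISA temperature at 2500 ft = 15 − 2 × (2500/1000) = 10°C.
ISA deviation = 27 − 10 = +17°C.
Density altitude = 2500 + 120 × (17) = 4540 ft.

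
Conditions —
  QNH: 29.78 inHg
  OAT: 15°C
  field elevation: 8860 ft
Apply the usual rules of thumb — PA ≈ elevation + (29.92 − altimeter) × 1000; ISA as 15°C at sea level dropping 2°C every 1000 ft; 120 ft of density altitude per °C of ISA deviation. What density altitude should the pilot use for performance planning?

11160 ft

Pressure altitude = 8860 + (29.92 − 29.78) × 1000 = 8860 + (+140) = 9000 ft.
ISA temperature at 9000 ft = 15 − 2 × (9000/1000) = -3°C.
ISA deviation = 15 − (-3) = +18°C.
Density altitude = 9000 + 120 × (18) = 11160 ft.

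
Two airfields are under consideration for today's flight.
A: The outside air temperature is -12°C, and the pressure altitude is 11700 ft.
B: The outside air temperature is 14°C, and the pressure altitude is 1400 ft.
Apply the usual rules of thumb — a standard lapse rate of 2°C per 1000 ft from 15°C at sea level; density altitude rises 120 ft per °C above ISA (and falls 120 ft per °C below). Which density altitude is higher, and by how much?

A by 9652 ft

A: ISA temp = -8.4°C, deviation -3.6°C, DA = 11700 + 120 × (-3.6) = 11268 ft.
B: ISA temp = 12.2°C, deviation +1.8°C, DA = 1400 + 120 × 1.8 = 1616 ft.
A is higher by 11268 − 1616 = 9652 ft.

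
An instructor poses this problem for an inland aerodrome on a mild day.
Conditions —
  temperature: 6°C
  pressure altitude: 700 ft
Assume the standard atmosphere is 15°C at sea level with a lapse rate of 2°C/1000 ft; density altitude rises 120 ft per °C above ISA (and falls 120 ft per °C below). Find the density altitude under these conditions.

-212 ft

ISA temperature at 700 ft = 15 − 2 × (700/1000) = 13.6°C.
ISA deviation = 6 − 13.6 = -7.6°C.
Density altitude = 700 + 120 × (-7.6) = 700 + (-912) = -212 ft.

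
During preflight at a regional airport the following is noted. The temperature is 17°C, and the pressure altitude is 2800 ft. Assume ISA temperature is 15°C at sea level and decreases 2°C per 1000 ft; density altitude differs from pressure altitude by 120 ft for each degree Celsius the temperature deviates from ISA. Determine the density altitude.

ISA temperature at 2800 ft = 15 − 2 × (2800/1000) = 9.4°C.
ISA deviation = 17 − 9.4 = +7.6°C.
Density altitude = 2800 + 120 × (7.6) = 2800 + (+912) = 3712 ft.

3712 ft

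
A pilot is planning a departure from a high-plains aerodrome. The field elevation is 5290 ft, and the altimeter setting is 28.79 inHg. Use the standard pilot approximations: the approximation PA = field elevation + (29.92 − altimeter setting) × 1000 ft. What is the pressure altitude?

6420 ft

Pressure correction = (29.92 − 28.79) × 1000 = +1130 ft.
Pressure altitude = 5290 + (+1130) = 6420 ft.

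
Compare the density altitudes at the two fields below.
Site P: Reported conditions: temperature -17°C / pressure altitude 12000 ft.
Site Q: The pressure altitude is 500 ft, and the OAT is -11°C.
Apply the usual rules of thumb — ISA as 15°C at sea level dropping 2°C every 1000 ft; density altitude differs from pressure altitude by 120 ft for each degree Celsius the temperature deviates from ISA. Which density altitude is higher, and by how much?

Site P: ISA temp = -9°C, deviation -8°C, DA = 12000 + 120 × (-8) = 11040 ft.
Site Q: ISA temp = 14°C, deviation -25°C, DA = 500 + 120 × (-25) = -2500 ft.
Site P is higher by 11040 − (-2500) = 13540 ft.

Site P by 13540 ft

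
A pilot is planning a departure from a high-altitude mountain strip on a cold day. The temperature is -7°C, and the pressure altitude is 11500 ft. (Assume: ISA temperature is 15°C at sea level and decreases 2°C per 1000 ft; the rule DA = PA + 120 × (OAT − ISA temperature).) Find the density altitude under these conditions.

ISA temperature at 11500 ft = 15 − 2 × (11500/1000) = -8°C.
ISA deviation = -7 − (-8) = +1°C.
Density altitude = 11500 + 120 × (1) = 11500 + (+120) = 11620 ft.

11620 ft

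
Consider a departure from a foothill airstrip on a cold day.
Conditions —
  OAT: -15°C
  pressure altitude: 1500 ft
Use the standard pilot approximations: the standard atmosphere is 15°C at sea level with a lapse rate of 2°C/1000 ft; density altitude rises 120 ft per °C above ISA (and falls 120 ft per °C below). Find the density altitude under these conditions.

ISA temperature at 1500 ft = 15 − 2 × (1500/1000) = 12°C.
ISA deviation = -15 − 12 = -27°C.
Density altitude = 1500 + 120 × (-27) = 1500 + (-3240) = -1740 ft.

-1740 ft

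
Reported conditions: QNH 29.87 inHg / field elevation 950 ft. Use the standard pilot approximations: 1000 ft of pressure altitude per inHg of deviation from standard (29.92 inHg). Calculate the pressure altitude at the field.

1000 ft

Pressure correction = (29.92 − 29.87) × 1000 = +50 ft.
Pressure altitude = 950 + (+50) = 1000 ft.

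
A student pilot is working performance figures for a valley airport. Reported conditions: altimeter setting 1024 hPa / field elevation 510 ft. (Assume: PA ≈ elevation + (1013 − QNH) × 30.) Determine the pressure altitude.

180 ft

Pressure correction = (1013 − 1024) × 30 = -330 ft.
Pressure altitude = 510 + (-330) = 180 ft.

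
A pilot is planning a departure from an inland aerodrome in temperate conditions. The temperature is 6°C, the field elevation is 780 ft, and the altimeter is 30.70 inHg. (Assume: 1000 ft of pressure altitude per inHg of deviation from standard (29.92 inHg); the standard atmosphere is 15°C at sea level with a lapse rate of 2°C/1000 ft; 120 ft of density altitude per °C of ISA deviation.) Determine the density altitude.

Pressure altitude = 780 + (29.92 − 30.70) × 1000 = 780 + (-780) = 0 ft.
ISA temperature at 0 ft = 15 − 2 × (0/1000) = 15°C.
ISA deviation = 6 − 15 = -9°C.
Density altitude = 0 + 120 × (-9) = -1080 ft.

-1080 ft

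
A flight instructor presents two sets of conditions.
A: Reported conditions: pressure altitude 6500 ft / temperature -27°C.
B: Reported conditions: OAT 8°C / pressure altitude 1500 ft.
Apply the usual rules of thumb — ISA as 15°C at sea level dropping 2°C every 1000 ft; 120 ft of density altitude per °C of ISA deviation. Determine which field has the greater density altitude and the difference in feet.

A by 2000 ft

A: ISA temp = 2°C, deviation -29°C, DA = 6500 + 120 × (-29) = 3020 ft.
B: ISA temp = 12°C, deviation -4°C, DA = 1500 + 120 × (-4) = 1020 ft.
A is higher by 3020 − 1020 = 2000 ft.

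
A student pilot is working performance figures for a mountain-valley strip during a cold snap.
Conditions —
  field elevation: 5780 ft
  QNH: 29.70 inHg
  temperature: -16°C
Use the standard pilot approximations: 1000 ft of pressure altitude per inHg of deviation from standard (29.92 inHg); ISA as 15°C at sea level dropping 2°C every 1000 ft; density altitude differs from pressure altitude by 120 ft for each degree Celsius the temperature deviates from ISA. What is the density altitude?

3720 ft

Pressure altitude = 5780 + (29.92 − 29.70) × 1000 = 5780 + (+220) = 6000 ft.
ISA temperature at 6000 ft = 15 − 2 × (6000/1000) = 3°C.
ISA deviation = -16 − 3 = -19°C.
Density altitude = 6000 + 120 × (-19) = 3720 ft.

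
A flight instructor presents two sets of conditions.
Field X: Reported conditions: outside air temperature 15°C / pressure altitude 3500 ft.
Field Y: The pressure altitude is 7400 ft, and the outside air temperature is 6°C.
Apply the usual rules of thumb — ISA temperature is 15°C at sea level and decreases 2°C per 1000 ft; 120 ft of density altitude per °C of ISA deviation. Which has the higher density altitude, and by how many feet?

Field Y by 3756 ft

Field X: ISA temp = 8°C, deviation +7°C, DA = 3500 + 120 × 7 = 4340 ft.
Field Y: ISA temp = 0.2°C, deviation +5.8°C, DA = 7400 + 120 × 5.8 = 8096 ft.
Field Y is higher by 8096 − 4340 = 3756 ft.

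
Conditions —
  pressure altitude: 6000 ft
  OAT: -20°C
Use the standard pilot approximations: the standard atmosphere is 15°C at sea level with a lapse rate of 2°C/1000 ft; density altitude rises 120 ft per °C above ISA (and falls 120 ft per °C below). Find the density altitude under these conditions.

ISA temperature at 6000 ft = 15 − 2 × (6000/1000) = 3°C.
ISA deviation = -20 − 3 = -23°C.
Density altitude = 6000 + 120 × (-23) = 6000 + (-2760) = 3240 ft.

3240 ft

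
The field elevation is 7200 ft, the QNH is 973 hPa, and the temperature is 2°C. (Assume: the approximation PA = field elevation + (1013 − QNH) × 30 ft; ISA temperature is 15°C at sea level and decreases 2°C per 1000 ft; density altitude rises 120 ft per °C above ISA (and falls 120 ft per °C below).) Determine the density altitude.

8856 ft

Pressure altitude = 7200 + (1013 − 973) × 30 = 7200 + (+1200) = 8400 ft.
ISA temperature at 8400 ft = 15 − 2 × (8400/1000) = -1.8°C.
ISA deviation = 2 − (-1.8) = +3.8°C.
Density altitude = 8400 + 120 × (3.8) = 8856 ft.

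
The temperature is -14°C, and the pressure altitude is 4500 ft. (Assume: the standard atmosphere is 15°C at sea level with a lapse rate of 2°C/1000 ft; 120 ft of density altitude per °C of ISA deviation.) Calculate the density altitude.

ISA temperature at 4500 ft = 15 − 2 × (4500/1000) = 6°C.
ISA deviation = -14 − 6 = -20°C.
Density altitude = 4500 + 120 × (-20) = 4500 + (-2400) = 2100 ft.

2100 ft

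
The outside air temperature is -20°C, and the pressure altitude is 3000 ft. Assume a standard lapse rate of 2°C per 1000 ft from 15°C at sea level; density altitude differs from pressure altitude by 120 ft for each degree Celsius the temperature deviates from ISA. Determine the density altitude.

-480 ft

ISA temperature at 3000 ft = 15 − 2 × (3000/1000) = 9°C.
ISA deviation = -20 − 9 = -29°C.
Density altitude = 3000 + 120 × (-29) = 3000 + (-3480) = -480 ft.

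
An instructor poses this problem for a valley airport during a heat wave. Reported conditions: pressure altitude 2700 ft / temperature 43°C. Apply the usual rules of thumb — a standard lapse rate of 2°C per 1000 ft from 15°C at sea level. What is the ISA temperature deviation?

ISA temperature at 2700 ft = 15 − 2 × (2700/1000) = 9.6°C.
Deviation = OAT − ISA = 43 − 9.6 = +33.4°C.

ISA+33.4°C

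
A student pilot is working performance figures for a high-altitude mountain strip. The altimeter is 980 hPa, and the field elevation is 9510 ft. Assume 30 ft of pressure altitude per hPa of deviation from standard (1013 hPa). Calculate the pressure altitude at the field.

10500 ft

Pressure correction = (1013 − 980) × 30 = +990 ft.
Pressure altitude = 9510 + (+990) = 10500 ft.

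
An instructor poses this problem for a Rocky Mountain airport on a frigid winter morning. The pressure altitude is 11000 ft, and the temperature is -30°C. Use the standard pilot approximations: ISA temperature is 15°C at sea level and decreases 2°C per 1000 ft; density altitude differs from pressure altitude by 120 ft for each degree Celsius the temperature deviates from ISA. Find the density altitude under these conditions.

8240 ft

ISA temperature at 11000 ft = 15 − 2 × (11000/1000) = -7°C.
ISA deviation = -30 − (-7) = -23°C.
Density altitude = 11000 + 120 × (-23) = 11000 + (-2760) = 8240 ft.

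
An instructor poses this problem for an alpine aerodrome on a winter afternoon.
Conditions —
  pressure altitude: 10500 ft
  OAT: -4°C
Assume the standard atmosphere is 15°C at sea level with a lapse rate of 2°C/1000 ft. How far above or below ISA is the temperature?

ISA+2°C

ISA temperature at 10500 ft = 15 − 2 × (10500/1000) = -6°C.
Deviation = OAT − ISA = -4 − (-6) = +2°C.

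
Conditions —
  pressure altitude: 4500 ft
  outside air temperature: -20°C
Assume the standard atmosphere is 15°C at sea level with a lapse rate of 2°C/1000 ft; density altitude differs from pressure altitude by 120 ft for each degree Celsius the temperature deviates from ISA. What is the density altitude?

1380 ft

ISA temperature at 4500 ft = 15 − 2 × (4500/1000) = 6°C.
ISA deviation = -20 − 6 = -26°C.
Density altitude = 4500 + 120 × (-26) = 4500 + (-3120) = 1380 ft.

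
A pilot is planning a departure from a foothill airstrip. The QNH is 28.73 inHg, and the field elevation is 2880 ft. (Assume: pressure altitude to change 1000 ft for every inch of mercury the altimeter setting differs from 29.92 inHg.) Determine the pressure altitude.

Pressure correction = (29.92 − 28.73) × 1000 = +1190 ft.
Pressure altitude = 2880 + (+1190) = 4070 ft.

4070 ft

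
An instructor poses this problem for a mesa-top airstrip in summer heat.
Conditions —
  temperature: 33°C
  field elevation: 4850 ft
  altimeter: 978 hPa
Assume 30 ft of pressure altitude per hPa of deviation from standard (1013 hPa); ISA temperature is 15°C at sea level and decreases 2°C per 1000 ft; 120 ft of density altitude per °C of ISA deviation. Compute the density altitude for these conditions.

9476 ft

Pressure altitude = 4850 + (1013 − 978) × 30 = 4850 + (+1050) = 5900 ft.
ISA temperature at 5900 ft = 15 − 2 × (5900/1000) = 3.2°C.
ISA deviation = 33 − 3.2 = +29.8°C.
Density altitude = 5900 + 120 × (29.8) = 9476 ft.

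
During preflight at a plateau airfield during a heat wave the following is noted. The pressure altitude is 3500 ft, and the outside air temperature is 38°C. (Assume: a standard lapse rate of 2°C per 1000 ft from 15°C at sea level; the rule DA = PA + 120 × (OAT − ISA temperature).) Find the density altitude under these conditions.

7100 ft

ISA temperature at 3500 ft = 15 − 2 × (3500/1000) = 8°C.
ISA deviation = 38 − 8 = +30°C.
Density altitude = 3500 + 120 × (30) = 3500 + (+3600) = 7100 ft.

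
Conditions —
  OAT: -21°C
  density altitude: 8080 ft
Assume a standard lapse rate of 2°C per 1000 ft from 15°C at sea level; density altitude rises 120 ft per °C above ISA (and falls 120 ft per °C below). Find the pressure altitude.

DA = PA + 120 × (OAT − (15 − 2·PA/1000)) = PA + 120·OAT − 1800 + 0.24·PA = 1.24·PA + 120·OAT − 1800.
So 1.24·PA = 8080 − 120 × (-21) + 1800 = 12400.
PA = 12400 / 1.24 = 10000 ft.

10000 ft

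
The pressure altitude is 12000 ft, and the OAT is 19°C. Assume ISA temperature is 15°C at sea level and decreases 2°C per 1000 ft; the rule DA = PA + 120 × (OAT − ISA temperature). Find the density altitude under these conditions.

15360 ft

ISA temperature at 12000 ft = 15 − 2 × (12000/1000) = -9°C.
ISA deviation = 19 − (-9) = +28°C.
Density altitude = 12000 + 120 × (28) = 12000 + (+3360) = 15360 ft.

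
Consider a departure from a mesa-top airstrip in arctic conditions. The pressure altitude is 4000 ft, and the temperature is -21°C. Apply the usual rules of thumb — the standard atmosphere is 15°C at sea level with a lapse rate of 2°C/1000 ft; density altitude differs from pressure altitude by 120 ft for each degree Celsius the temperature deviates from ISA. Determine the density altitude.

640 ft

ISA temperature at 4000 ft = 15 − 2 × (4000/1000) = 7°C.
ISA deviation = -21 − 7 = -28°C.
Density altitude = 4000 + 120 × (-28) = 4000 + (-3360) = 640 ft.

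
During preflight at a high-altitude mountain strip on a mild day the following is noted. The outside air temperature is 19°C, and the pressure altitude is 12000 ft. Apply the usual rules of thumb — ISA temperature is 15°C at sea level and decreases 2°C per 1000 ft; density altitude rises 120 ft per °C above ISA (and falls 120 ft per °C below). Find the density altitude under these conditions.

15360 ft

ISA temperature at 12000 ft = 15 − 2 × (12000/1000) = -9°C.
ISA deviation = 19 − (-9) = +28°C.
Density altitude = 12000 + 120 × (28) = 12000 + (+3360) = 15360 ft.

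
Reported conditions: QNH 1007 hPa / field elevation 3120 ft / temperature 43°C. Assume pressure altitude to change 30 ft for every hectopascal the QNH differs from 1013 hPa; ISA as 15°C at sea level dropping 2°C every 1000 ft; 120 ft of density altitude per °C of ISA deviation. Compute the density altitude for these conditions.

7452 ft

Pressure altitude = 3120 + (1013 − 1007) × 30 = 3120 + (+180) = 3300 ft.
ISA temperature at 3300 ft = 15 − 2 × (3300/1000) = 8.4°C.
ISA deviation = 43 − 8.4 = +34.6°C.
Density altitude = 3300 + 120 × (34.6) = 7452 ft.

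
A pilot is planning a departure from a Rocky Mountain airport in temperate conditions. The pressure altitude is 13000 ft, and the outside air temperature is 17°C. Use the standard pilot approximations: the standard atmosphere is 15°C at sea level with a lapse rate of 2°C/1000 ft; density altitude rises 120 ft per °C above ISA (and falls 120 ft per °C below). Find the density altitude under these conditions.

ISA temperature at 13000 ft = 15 − 2 × (13000/1000) = -11°C.
ISA deviation = 17 − (-11) = +28°C.
Density altitude = 13000 + 120 × (28) = 13000 + (+3360) = 16360 ft.

16360 ft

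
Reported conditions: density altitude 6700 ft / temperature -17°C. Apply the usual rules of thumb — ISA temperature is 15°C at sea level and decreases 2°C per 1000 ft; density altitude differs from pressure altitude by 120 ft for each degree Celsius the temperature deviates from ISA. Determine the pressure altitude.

8500 ft

DA = PA + 120 × (OAT − (15 − 2·PA/1000)) = PA + 120·OAT − 1800 + 0.24·PA = 1.24·PA + 120·OAT − 1800.
So 1.24·PA = 6700 − 120 × (-17) + 1800 = 10540.
PA = 10540 / 1.24 = 8500 ft.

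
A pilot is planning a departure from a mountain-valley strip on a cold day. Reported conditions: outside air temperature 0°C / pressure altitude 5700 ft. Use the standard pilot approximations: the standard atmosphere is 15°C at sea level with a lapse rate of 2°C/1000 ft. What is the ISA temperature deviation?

ISA-3.6°C

ISA temperature at 5700 ft = 15 − 2 × (5700/1000) = 3.6°C.
Deviation = OAT − ISA = 0 − 3.6 = -3.6°C.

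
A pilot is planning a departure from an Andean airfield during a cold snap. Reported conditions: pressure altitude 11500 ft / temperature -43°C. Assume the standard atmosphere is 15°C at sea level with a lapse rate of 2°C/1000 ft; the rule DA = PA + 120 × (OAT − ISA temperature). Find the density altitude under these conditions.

ISA temperature at 11500 ft = 15 − 2 × (11500/1000) = -8°C.
ISA deviation = -43 − (-8) = -35°C.
Density altitude = 11500 + 120 × (-35) = 11500 + (-4200) = 7300 ft.

7300 ft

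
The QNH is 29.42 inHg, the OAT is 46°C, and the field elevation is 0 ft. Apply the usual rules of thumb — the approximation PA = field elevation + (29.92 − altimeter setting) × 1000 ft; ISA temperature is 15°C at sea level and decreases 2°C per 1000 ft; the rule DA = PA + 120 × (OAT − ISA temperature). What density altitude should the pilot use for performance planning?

Pressure altitude = 0 + (29.92 − 29.42) × 1000 = 0 + (+500) = 500 ft.
ISA temperature at 500 ft = 15 − 2 × (500/1000) = 14°C.
ISA deviation = 46 − 14 = +32°C.
Density altitude = 500 + 120 × (32) = 4340 ft.

4340 ft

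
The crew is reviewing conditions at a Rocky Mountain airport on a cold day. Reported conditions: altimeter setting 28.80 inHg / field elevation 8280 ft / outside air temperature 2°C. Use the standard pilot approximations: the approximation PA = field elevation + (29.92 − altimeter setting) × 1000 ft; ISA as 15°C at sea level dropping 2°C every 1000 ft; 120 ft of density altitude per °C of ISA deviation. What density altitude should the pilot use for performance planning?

10096 ft

Pressure altitude = 8280 + (29.92 − 28.80) × 1000 = 8280 + (+1120) = 9400 ft.
ISA temperature at 9400 ft = 15 − 2 × (9400/1000) = -3.8°C.
ISA deviation = 2 − (-3.8) = +5.8°C.
Density altitude = 9400 + 120 × (5.8) = 10096 ft.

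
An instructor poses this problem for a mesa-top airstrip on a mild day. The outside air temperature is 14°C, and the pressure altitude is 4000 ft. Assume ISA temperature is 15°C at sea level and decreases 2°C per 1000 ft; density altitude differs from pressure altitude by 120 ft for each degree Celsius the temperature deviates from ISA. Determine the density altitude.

4840 ft

ISA temperature at 4000 ft = 15 − 2 × (4000/1000) = 7°C.
ISA deviation = 14 − 7 = +7°C.
Density altitude = 4000 + 120 × (7) = 4000 + (+840) = 4840 ft.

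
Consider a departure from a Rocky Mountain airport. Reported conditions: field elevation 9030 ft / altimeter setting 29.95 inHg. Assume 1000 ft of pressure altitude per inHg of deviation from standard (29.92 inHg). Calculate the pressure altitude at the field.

9000 ft

Pressure correction = (29.92 − 29.95) × 1000 = -30 ft.
Pressure altitude = 9030 + (-30) = 9000 ft.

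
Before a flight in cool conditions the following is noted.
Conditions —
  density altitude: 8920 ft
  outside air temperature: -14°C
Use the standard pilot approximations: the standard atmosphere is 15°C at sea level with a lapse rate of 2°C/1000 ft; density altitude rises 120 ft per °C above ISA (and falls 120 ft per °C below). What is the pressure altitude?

DA = PA + 120 × (OAT − (15 − 2·PA/1000)) = PA + 120·OAT − 1800 + 0.24·PA = 1.24·PA + 120·OAT − 1800.
So 1.24·PA = 8920 − 120 × (-14) + 1800 = 12400.
PA = 12400 / 1.24 = 10000 ft.

10000 ft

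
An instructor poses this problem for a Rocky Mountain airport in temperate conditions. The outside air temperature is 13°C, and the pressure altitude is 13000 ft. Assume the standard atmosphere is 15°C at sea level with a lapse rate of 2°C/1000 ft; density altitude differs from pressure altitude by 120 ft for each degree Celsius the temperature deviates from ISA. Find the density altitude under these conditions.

15880 ft

ISA temperature at 13000 ft = 15 − 2 × (13000/1000) = -11°C.
ISA deviation = 13 − (-11) = +24°C.
Density altitude = 13000 + 120 × (24) = 13000 + (+2880) = 15880 ft.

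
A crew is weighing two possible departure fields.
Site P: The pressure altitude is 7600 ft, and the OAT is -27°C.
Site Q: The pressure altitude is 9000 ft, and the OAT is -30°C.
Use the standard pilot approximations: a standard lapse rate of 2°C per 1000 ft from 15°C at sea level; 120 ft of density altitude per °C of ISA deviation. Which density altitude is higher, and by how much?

Site P: ISA temp = -0.2°C, deviation -26.8°C, DA = 7600 + 120 × (-26.8) = 4384 ft.
Site Q: ISA temp = -3°C, deviation -27°C, DA = 9000 + 120 × (-27) = 5760 ft.
Site Q is higher by 5760 − 4384 = 1376 ft.

Site Q by 1376 ft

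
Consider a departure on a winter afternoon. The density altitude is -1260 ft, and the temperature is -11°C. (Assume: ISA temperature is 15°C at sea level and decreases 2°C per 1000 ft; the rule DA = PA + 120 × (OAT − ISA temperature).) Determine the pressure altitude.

1500 ft

DA = PA + 120 × (OAT − (15 − 2·PA/1000)) = PA + 120·OAT − 1800 + 0.24·PA = 1.24·PA + 120·OAT − 1800.
So 1.24·PA = -1260 − 120 × (-11) + 1800 = 1860.
PA = 1860 / 1.24 = 1500 ft.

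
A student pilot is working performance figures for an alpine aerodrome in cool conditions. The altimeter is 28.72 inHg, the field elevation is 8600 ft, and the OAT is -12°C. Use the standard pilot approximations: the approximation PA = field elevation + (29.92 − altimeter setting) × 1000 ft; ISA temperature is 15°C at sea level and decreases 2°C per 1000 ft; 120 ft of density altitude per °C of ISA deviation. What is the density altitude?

Pressure altitude = 8600 + (29.92 − 28.72) × 1000 = 8600 + (+1200) = 9800 ft.
ISA temperature at 9800 ft = 15 − 2 × (9800/1000) = -4.6°C.
ISA deviation = -12 − (-4.6) = -7.4°C.
Density altitude = 9800 + 120 × (-7.4) = 8912 ft.

8912 ft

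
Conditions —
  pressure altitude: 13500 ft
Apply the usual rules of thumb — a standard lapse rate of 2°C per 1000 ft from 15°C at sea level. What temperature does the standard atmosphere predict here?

-12°C

ISA temperature = 15 − 2 × (13500/1000) = 15 − 27 = -12°C.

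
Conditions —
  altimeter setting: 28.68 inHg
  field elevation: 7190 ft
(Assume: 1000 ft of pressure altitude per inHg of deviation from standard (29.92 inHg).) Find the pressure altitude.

8430 ft

Pressure correction = (29.92 − 28.68) × 1000 = +1240 ft.
Pressure altitude = 7190 + (+1240) = 8430 ft.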